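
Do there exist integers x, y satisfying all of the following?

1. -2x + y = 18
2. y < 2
Yes

Take x = -9, y = 0. Substituting into each constraint:
  (1) -2(-9) + 0 = 18 ✓
  (2) 0 < 2 ✓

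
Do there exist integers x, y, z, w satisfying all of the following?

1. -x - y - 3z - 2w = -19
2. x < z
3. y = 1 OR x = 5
Yes

Take x = 5, y = 2, z = 6, w = -3. Substituting into each constraint:
  (1) (-5) + (-2) - 3(6) - 2(-3) = -19 ✓
  (2) 5 < 6 ✓
  (3) x = 5, target 5 ✓ (second branch holds)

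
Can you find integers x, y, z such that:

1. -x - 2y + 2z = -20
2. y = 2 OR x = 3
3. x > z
Yes

Take x = 2, y = 2, z = -7. Substituting into each constraint:
  (1) (-2) - 2(2) + 2(-7) = -20 ✓
  (2) y = 2, target 2 ✓ (first branch holds)
  (3) 2 > -7 ✓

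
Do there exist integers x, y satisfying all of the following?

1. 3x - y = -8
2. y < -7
Yes

Take x = -6, y = -10. Substituting into each constraint:
  (1) 3(-6) + 10 = -8 ✓
  (2) -10 < -7 ✓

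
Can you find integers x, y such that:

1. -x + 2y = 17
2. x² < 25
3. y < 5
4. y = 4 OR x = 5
No

A contradictory subset is {-x + 2y = 17, x² < 25, y < 5}. No integer assignment can satisfy these jointly:

  - -x + 2y = 17: is a linear equation tying the variables together
  - x² < 25: restricts x to |x| ≤ 4
  - y < 5: bounds one variable relative to a constant

Range argument: with x ∈ [-4, 4], y ∈ [−∞, 4], the left side of the equation is at most 12, but the right side is 17 > 12. No integer solution exists.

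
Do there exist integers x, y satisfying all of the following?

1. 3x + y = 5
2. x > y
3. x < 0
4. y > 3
No

A contradictory subset is {3x + y = 5, x > y, x < 0}. No integer assignment can satisfy these jointly:

  - 3x + y = 5: is a linear equation tying the variables together
  - x > y: bounds one variable relative to another variable
  - x < 0: bounds one variable relative to a constant

Propagating the comparison: y < x and x ≤ -1 give y ≤ -2. Range argument: with x ∈ [−∞, -1], y ∈ [−∞, -2], the left side of the equation is at most -5, but the right side is 5 > -5. No integer solution exists.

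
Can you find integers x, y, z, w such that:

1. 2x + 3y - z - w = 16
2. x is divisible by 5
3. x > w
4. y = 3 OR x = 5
Yes

Take x = 5, y = 4, z = 2, w = 4. Substituting into each constraint:
  (1) 2(5) + 3(4) + (-2) + (-4) = 16 ✓
  (2) 5 = 5 × 1, remainder 0 ✓
  (3) 5 > 4 ✓
  (4) x = 5, target 5 ✓ (second branch holds)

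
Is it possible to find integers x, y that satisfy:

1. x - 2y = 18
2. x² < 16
Yes

Take x = 0, y = -9. Substituting into each constraint:
  (1) 0 - 2(-9) = 18 ✓
  (2) x² = (0)² = 0, and 0 < 16 ✓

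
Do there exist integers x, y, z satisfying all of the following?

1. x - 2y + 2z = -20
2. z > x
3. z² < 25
Yes

Take x = 0, y = 11, z = 1. Substituting into each constraint:
  (1) 0 - 2(11) + 2(1) = -20 ✓
  (2) 1 > 0 ✓
  (3) z² = (1)² = 1, and 1 < 25 ✓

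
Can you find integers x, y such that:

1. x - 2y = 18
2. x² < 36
Yes

Take x = 0, y = -9. Substituting into each constraint:
  (1) 0 - 2(-9) = 18 ✓
  (2) x² = (0)² = 0, and 0 < 36 ✓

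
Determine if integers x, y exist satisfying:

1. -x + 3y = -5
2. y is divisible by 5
Yes

Take x = 5, y = 0. Substituting into each constraint:
  (1) (-5) + 3(0) = -5 ✓
  (2) 0 = 5 × 0, remainder 0 ✓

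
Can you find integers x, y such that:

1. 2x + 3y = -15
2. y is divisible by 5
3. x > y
Yes

Take x = 0, y = -5. Substituting into each constraint:
  (1) 2(0) + 3(-5) = -15 ✓
  (2) -5 = 5 × -1, remainder 0 ✓
  (3) 0 > -5 ✓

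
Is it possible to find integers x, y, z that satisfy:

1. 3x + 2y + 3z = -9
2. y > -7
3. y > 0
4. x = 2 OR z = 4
Yes

Take x = 2, y = 3, z = -7. Substituting into each constraint:
  (1) 3(2) + 2(3) + 3(-7) = -9 ✓
  (2) 3 > -7 ✓
  (3) 3 > 0 ✓
  (4) x = 2, target 2 ✓ (first branch holds)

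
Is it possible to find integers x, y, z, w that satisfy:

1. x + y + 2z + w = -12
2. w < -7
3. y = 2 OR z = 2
Yes

Take x = 0, y = 2, z = 3, w = -20. Substituting into each constraint:
  (1) 0 + 2 + 2(3) + (-20) = -12 ✓
  (2) -20 < -7 ✓
  (3) y = 2, target 2 ✓ (first branch holds)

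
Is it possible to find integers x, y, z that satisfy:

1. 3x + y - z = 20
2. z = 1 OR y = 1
Yes

Take x = 7, y = 0, z = 1. Substituting into each constraint:
  (1) 3(7) + 0 + (-1) = 20 ✓
  (2) z = 1, target 1 ✓ (first branch holds)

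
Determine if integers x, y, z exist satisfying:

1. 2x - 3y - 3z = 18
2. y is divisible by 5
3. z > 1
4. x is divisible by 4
Yes

Take x = 0, y = -10, z = 4. Substituting into each constraint:
  (1) 2(0) - 3(-10) - 3(4) = 18 ✓
  (2) -10 = 5 × -2, remainder 0 ✓
  (3) 4 > 1 ✓
  (4) 0 = 4 × 0, remainder 0 ✓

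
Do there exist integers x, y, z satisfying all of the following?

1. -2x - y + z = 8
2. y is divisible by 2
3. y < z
Yes

Take x = -3, y = 0, z = 2. Substituting into each constraint:
  (1) -2(-3) + 0 + 2 = 8 ✓
  (2) 0 = 2 × 0, remainder 0 ✓
  (3) 0 < 2 ✓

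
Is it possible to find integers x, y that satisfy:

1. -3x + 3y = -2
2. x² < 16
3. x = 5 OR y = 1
No

Even the single constraint (-3x + 3y = -2) is infeasible over the integers.

  - -3x + 3y = -2: every term on the left is divisible by 3, so the LHS ≡ 0 (mod 3), but the RHS -2 is not — no integer solution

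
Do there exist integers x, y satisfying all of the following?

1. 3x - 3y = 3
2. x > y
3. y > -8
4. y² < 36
Yes

Take x = 0, y = -1. Substituting into each constraint:
  (1) 3(0) - 3(-1) = 3 ✓
  (2) 0 > -1 ✓
  (3) -1 > -8 ✓
  (4) y² = (-1)² = 1, and 1 < 36 ✓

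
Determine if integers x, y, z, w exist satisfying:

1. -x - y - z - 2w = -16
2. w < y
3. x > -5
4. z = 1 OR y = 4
Yes

Take x = 17, y = 0, z = 1, w = -1. Substituting into each constraint:
  (1) (-17) + 0 + (-1) - 2(-1) = -16 ✓
  (2) -1 < 0 ✓
  (3) 17 > -5 ✓
  (4) z = 1, target 1 ✓ (first branch holds)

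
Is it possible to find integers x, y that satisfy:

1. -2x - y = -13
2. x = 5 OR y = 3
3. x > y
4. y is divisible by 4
No

A contradictory subset is {-2x - y = -13, x = 5 OR y = 3, y is divisible by 4}. No integer assignment can satisfy these jointly:

  - -2x - y = -13: is a linear equation tying the variables together
  - x = 5 OR y = 3: forces a choice: either x = 5 or y = 3
  - y is divisible by 4: restricts y to multiples of 4

Modular obstruction: writing y = 4y', every remaining term of the linear equation is divisible by 2, so the left side is ≡ 0 (mod 2); but the right side -13 ≡ 1 (mod 2). No integers can satisfy it.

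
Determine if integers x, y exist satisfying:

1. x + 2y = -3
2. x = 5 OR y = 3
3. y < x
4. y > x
No

A contradictory subset is {y < x, y > x}. No integer assignment can satisfy these jointly:

  - y < x: bounds one variable relative to another variable
  - y > x: bounds one variable relative to another variable

Direct contradiction: x > y and y > x cannot both hold.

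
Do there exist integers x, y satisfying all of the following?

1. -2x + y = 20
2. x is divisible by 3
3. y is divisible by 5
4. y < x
Yes

Take x = -30, y = -40. Substituting into each constraint:
  (1) -2(-30) + (-40) = 20 ✓
  (2) -30 = 3 × -10, remainder 0 ✓
  (3) -40 = 5 × -8, remainder 0 ✓
  (4) -40 < -30 ✓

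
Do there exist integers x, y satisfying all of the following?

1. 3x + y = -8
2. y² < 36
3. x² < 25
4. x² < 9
Yes

Take x = -2, y = -2. Substituting into each constraint:
  (1) 3(-2) + (-2) = -8 ✓
  (2) y² = (-2)² = 4, and 4 < 36 ✓
  (3) x² = (-2)² = 4, and 4 < 25 ✓
  (4) x² = (-2)² = 4, and 4 < 9 ✓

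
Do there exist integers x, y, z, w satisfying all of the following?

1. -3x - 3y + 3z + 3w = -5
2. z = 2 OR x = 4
No

Even the single constraint (-3x - 3y + 3z + 3w = -5) is infeasible over the integers.

  - -3x - 3y + 3z + 3w = -5: every term on the left is divisible by 3, so the LHS ≡ 0 (mod 3), but the RHS -5 is not — no integer solution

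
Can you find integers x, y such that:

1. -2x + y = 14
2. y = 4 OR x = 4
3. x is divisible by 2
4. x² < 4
No

The full constraint system is jointly infeasible over the integers. Each constraint and what it forces:

  - -2x + y = 14: is a linear equation tying the variables together
  - y = 4 OR x = 4: forces a choice: either y = 4 or x = 4
  - x is divisible by 2: restricts x to multiples of 2
  - x² < 4: restricts x to |x| ≤ 1

Split on the disjunction (y = 4 OR x = 4):
  • If y = 4: with y = 4, writing x = 2x', every remaining term of the linear equation is divisible by 4, so the left side is ≡ 0 (mod 4); but the right side 10 ≡ 2 (mod 4). No integers can satisfy it.
  • If x = 4: this contradicts x² < 4, which requires |x| ≤ 1.
Both branches are infeasible, so the system has no integer solution.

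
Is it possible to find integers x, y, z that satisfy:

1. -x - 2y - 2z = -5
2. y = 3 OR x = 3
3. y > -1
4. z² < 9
Yes

Take x = -1, y = 3, z = 0. Substituting into each constraint:
  (1) 1 - 2(3) - 2(0) = -5 ✓
  (2) y = 3, target 3 ✓ (first branch holds)
  (3) 3 > -1 ✓
  (4) z² = (0)² = 0, and 0 < 9 ✓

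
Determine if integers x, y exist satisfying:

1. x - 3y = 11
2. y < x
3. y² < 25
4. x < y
No

A contradictory subset is {y < x, x < y}. No integer assignment can satisfy these jointly:

  - y < x: bounds one variable relative to another variable
  - x < y: bounds one variable relative to another variable

Direct contradiction: x > y and y > x cannot both hold.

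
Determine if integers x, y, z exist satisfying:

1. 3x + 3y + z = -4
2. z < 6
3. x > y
Yes

Take x = 0, y = -1, z = -1. Substituting into each constraint:
  (1) 3(0) + 3(-1) + (-1) = -4 ✓
  (2) -1 < 6 ✓
  (3) 0 > -1 ✓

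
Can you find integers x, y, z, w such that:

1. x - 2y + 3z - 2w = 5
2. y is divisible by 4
Yes

Take x = 5, y = 0, z = 0, w = 0. Substituting into each constraint:
  (1) 5 - 2(0) + 3(0) - 2(0) = 5 ✓
  (2) 0 = 4 × 0, remainder 0 ✓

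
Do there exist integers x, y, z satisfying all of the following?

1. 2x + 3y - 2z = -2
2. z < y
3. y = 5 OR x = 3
Yes

Take x = 3, y = -10, z = -11. Substituting into each constraint:
  (1) 2(3) + 3(-10) - 2(-11) = -2 ✓
  (2) -11 < -10 ✓
  (3) x = 3, target 3 ✓ (second branch holds)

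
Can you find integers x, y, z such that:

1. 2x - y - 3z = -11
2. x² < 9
Yes

Take x = 0, y = 11, z = 0. Substituting into each constraint:
  (1) 2(0) + (-11) - 3(0) = -11 ✓
  (2) x² = (0)² = 0, and 0 < 9 ✓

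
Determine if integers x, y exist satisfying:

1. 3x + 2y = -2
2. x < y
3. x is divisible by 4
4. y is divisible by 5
Yes

Take x = -4, y = 5. Substituting into each constraint:
  (1) 3(-4) + 2(5) = -2 ✓
  (2) -4 < 5 ✓
  (3) -4 = 4 × -1, remainder 0 ✓
  (4) 5 = 5 × 1, remainder 0 ✓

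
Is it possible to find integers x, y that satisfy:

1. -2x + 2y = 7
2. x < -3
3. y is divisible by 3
No

Even the single constraint (-2x + 2y = 7) is infeasible over the integers.

  - -2x + 2y = 7: every term on the left is divisible by 2, so the LHS ≡ 0 (mod 2), but the RHS 7 is not — no integer solution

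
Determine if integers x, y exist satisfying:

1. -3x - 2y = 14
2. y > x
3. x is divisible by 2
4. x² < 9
No

A contradictory subset is {-3x - 2y = 14, y > x, x² < 9}. No integer assignment can satisfy these jointly:

  - -3x - 2y = 14: is a linear equation tying the variables together
  - y > x: bounds one variable relative to another variable
  - x² < 9: restricts x to |x| ≤ 2

Propagating the comparison: y > x and x ≥ -2 give y ≥ -1. Range argument: with x ∈ [-2, 2], y ∈ [-1, ∞], the left side of the equation is at most 8, but the right side is 14 > 8. No integer solution exists.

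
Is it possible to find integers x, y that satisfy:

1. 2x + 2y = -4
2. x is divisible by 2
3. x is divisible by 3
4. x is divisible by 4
Yes

Take x = 0, y = -2. Substituting into each constraint:
  (1) 2(0) + 2(-2) = -4 ✓
  (2) 0 = 2 × 0, remainder 0 ✓
  (3) 0 = 3 × 0, remainder 0 ✓
  (4) 0 = 4 × 0, remainder 0 ✓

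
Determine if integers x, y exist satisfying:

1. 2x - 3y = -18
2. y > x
Yes

Take x = 0, y = 6. Substituting into each constraint:
  (1) 2(0) - 3(6) = -18 ✓
  (2) 6 > 0 ✓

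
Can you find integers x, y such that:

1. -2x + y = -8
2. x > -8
Yes

Take x = 4, y = 0. Substituting into each constraint:
  (1) -2(4) + 0 = -8 ✓
  (2) 4 > -8 ✓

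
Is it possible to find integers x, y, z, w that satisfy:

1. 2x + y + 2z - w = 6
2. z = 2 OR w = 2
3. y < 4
Yes

Take x = 2, y = 2, z = 1, w = 2. Substituting into each constraint:
  (1) 2(2) + 2 + 2(1) + (-2) = 6 ✓
  (2) w = 2, target 2 ✓ (second branch holds)
  (3) 2 < 4 ✓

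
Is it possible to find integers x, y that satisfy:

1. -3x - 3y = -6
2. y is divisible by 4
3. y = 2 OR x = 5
No

The full constraint system is jointly infeasible over the integers. Each constraint and what it forces:

  - -3x - 3y = -6: is a linear equation tying the variables together
  - y is divisible by 4: restricts y to multiples of 4
  - y = 2 OR x = 5: forces a choice: either y = 2 or x = 5

Split on the disjunction (y = 2 OR x = 5):
  • If y = 2: this contradicts the divisibility constraint — 2 is not a multiple of 4.
  • If x = 5: with x = 5, writing y = 4y', every remaining term of the linear equation is divisible by 12, so the left side is ≡ 0 (mod 12); but the right side 9 ≡ 9 (mod 12). No integers can satisfy it.
Both branches are infeasible, so the system has no integer solution.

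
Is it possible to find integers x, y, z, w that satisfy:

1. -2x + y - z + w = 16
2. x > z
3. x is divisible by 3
Yes

Take x = 0, y = 0, z = -1, w = 15. Substituting into each constraint:
  (1) -2(0) + 0 + 1 + 15 = 16 ✓
  (2) 0 > -1 ✓
  (3) 0 = 3 × 0, remainder 0 ✓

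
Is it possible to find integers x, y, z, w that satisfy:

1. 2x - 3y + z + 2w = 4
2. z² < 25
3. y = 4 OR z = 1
Yes

Take x = 0, y = 4, z = 0, w = 8. Substituting into each constraint:
  (1) 2(0) - 3(4) + 0 + 2(8) = 4 ✓
  (2) z² = (0)² = 0, and 0 < 25 ✓
  (3) y = 4, target 4 ✓ (first branch holds)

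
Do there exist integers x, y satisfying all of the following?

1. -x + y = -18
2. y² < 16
Yes

Take x = 18, y = 0. Substituting into each constraint:
  (1) (-18) + 0 = -18 ✓
  (2) y² = (0)² = 0, and 0 < 16 ✓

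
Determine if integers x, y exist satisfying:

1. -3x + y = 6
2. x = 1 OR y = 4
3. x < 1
No

The full constraint system is jointly infeasible over the integers. Each constraint and what it forces:

  - -3x + y = 6: is a linear equation tying the variables together
  - x = 1 OR y = 4: forces a choice: either x = 1 or y = 4
  - x < 1: bounds one variable relative to a constant

Split on the disjunction (x = 1 OR y = 4):
  • If x = 1: this contradicts the bound x ≤ 0.
  • If y = 4: with y = 4, every remaining term of the linear equation is divisible by 3, so the left side is ≡ 0 (mod 3); but the right side 2 ≡ 2 (mod 3). No integers can satisfy it.
Both branches are infeasible, so the system has no integer solution.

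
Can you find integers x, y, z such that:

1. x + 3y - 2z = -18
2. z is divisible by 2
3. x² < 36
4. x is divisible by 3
Yes

Take x = 0, y = -6, z = 0. Substituting into each constraint:
  (1) 0 + 3(-6) - 2(0) = -18 ✓
  (2) 0 = 2 × 0, remainder 0 ✓
  (3) x² = (0)² = 0, and 0 < 36 ✓
  (4) 0 = 3 × 0, remainder 0 ✓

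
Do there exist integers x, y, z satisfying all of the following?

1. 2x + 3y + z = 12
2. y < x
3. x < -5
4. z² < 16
No

The full constraint system is jointly infeasible over the integers. Each constraint and what it forces:

  - 2x + 3y + z = 12: is a linear equation tying the variables together
  - y < x: bounds one variable relative to another variable
  - x < -5: bounds one variable relative to a constant
  - z² < 16: restricts z to |z| ≤ 3

Propagating the comparison: y < x and x ≤ -6 give y ≤ -7. Range argument: with x ∈ [−∞, -6], y ∈ [−∞, -7], z ∈ [-3, 3], the left side of the equation is at most -30, but the right side is 12 > -30. No integer solution exists.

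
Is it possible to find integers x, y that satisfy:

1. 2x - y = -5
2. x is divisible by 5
Yes

Take x = 0, y = 5. Substituting into each constraint:
  (1) 2(0) + (-5) = -5 ✓
  (2) 0 = 5 × 0, remainder 0 ✓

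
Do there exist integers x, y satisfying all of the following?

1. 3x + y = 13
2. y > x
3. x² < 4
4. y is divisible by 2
Yes

Take x = 1, y = 10. Substituting into each constraint:
  (1) 3(1) + 10 = 13 ✓
  (2) 10 > 1 ✓
  (3) x² = (1)² = 1, and 1 < 4 ✓
  (4) 10 = 2 × 5, remainder 0 ✓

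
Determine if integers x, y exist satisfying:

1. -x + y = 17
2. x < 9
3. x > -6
Yes

Take x = 0, y = 17. Substituting into each constraint:
  (1) 0 + 17 = 17 ✓
  (2) 0 < 9 ✓
  (3) 0 > -6 ✓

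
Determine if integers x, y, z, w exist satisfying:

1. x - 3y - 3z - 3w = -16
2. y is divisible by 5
Yes

Take x = 2, y = 0, z = 0, w = 6. Substituting into each constraint:
  (1) 2 - 3(0) - 3(0) - 3(6) = -16 ✓
  (2) 0 = 5 × 0, remainder 0 ✓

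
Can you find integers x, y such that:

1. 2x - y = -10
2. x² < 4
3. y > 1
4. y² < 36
No

The full constraint system is jointly infeasible over the integers. Each constraint and what it forces:

  - 2x - y = -10: is a linear equation tying the variables together
  - x² < 4: restricts x to |x| ≤ 1
  - y > 1: bounds one variable relative to a constant
  - y² < 36: restricts y to |y| ≤ 5

Range argument: with x ∈ [-1, 1], y ∈ [2, 5], the left side of the equation is at least -7, but the right side is -10 < -7. No integer solution exists.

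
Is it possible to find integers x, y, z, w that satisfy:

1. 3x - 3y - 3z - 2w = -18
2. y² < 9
Yes

Take x = 0, y = 0, z = 0, w = 9. Substituting into each constraint:
  (1) 3(0) - 3(0) - 3(0) - 2(9) = -18 ✓
  (2) y² = (0)² = 0, and 0 < 9 ✓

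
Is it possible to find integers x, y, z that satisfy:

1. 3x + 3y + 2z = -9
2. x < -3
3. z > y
Yes

Take x = -7, y = 2, z = 3. Substituting into each constraint:
  (1) 3(-7) + 3(2) + 2(3) = -9 ✓
  (2) -7 < -3 ✓
  (3) 3 > 2 ✓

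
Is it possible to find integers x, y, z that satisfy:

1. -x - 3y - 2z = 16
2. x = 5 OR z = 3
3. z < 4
Yes

Take x = 5, y = -7, z = 0. Substituting into each constraint:
  (1) (-5) - 3(-7) - 2(0) = 16 ✓
  (2) x = 5, target 5 ✓ (first branch holds)
  (3) 0 < 4 ✓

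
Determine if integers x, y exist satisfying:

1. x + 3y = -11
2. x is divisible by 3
No

The full constraint system is jointly infeasible over the integers. Each constraint and what it forces:

  - x + 3y = -11: is a linear equation tying the variables together
  - x is divisible by 3: restricts x to multiples of 3

Modular obstruction: writing x = 3x', every remaining term of the linear equation is divisible by 3, so the left side is ≡ 0 (mod 3); but the right side -11 ≡ 1 (mod 3). No integers can satisfy it.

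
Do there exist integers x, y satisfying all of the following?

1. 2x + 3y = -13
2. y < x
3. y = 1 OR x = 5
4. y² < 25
No

A contradictory subset is {2x + 3y = -13, y < x, y = 1 OR x = 5}. No integer assignment can satisfy these jointly:

  - 2x + 3y = -13: is a linear equation tying the variables together
  - y < x: bounds one variable relative to another variable
  - y = 1 OR x = 5: forces a choice: either y = 1 or x = 5

Split on the disjunction (y = 1 OR x = 5):
  • If y = 1: the equation forces x = -8, giving (y, x) = (1, -8), which violates x > y.
  • If x = 5: with x = 5, every remaining term of the linear equation is divisible by 3, so the left side is ≡ 0 (mod 3); but the right side -23 ≡ 1 (mod 3). No integers can satisfy it.
Both branches are infeasible, so the system has no integer solution.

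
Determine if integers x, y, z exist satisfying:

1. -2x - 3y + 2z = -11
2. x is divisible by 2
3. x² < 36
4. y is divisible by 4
No

A contradictory subset is {-2x - 3y + 2z = -11, y is divisible by 4}. No integer assignment can satisfy these jointly:

  - -2x - 3y + 2z = -11: is a linear equation tying the variables together
  - y is divisible by 4: restricts y to multiples of 4

Modular obstruction: writing y = 4y', every remaining term of the linear equation is divisible by 2, so the left side is ≡ 0 (mod 2); but the right side -11 ≡ 1 (mod 2). No integers can satisfy it.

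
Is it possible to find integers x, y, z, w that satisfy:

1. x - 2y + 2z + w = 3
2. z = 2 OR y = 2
Yes

Take x = 0, y = 2, z = 0, w = 7. Substituting into each constraint:
  (1) 0 - 2(2) + 2(0) + 7 = 3 ✓
  (2) y = 2, target 2 ✓ (second branch holds)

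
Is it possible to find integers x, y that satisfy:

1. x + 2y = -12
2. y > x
Yes

Take x = -12, y = 0. Substituting into each constraint:
  (1) (-12) + 2(0) = -12 ✓
  (2) 0 > -12 ✓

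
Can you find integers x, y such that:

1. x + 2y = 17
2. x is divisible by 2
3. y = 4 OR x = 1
No

A contradictory subset is {x + 2y = 17, x is divisible by 2}. No integer assignment can satisfy these jointly:

  - x + 2y = 17: is a linear equation tying the variables together
  - x is divisible by 2: restricts x to multiples of 2

Modular obstruction: writing x = 2x', every remaining term of the linear equation is divisible by 2, so the left side is ≡ 0 (mod 2); but the right side 17 ≡ 1 (mod 2). No integers can satisfy it.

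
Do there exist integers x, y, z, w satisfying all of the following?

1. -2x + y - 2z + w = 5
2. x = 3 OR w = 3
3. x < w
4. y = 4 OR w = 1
Yes

Take x = 2, y = 4, z = -1, w = 3. Substituting into each constraint:
  (1) -2(2) + 4 - 2(-1) + 3 = 5 ✓
  (2) w = 3, target 3 ✓ (second branch holds)
  (3) 2 < 3 ✓
  (4) y = 4, target 4 ✓ (first branch holds)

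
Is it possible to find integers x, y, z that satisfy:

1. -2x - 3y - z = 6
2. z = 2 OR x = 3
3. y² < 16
Yes

Take x = -4, y = 0, z = 2. Substituting into each constraint:
  (1) -2(-4) - 3(0) + (-2) = 6 ✓
  (2) z = 2, target 2 ✓ (first branch holds)
  (3) y² = (0)² = 0, and 0 < 16 ✓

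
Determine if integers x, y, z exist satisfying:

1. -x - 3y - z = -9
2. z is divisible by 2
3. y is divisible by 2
Yes

Take x = 9, y = 0, z = 0. Substituting into each constraint:
  (1) (-9) - 3(0) + 0 = -9 ✓
  (2) 0 = 2 × 0, remainder 0 ✓
  (3) 0 = 2 × 0, remainder 0 ✓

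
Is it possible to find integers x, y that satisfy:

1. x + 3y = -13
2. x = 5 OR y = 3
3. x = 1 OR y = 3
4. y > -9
Yes

Take x = -22, y = 3. Substituting into each constraint:
  (1) (-22) + 3(3) = -13 ✓
  (2) y = 3, target 3 ✓ (second branch holds)
  (3) y = 3, target 3 ✓ (second branch holds)
  (4) 3 > -9 ✓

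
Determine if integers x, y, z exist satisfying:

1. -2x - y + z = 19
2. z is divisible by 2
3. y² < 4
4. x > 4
Yes

Take x = 32, y = -1, z = 82. Substituting into each constraint:
  (1) -2(32) + 1 + 82 = 19 ✓
  (2) 82 = 2 × 41, remainder 0 ✓
  (3) y² = (-1)² = 1, and 1 < 4 ✓
  (4) 32 > 4 ✓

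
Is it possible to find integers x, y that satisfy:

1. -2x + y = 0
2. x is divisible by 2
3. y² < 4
Yes

Take x = 0, y = 0. Substituting into each constraint:
  (1) -2(0) + 0 = 0 ✓
  (2) 0 = 2 × 0, remainder 0 ✓
  (3) y² = (0)² = 0, and 0 < 4 ✓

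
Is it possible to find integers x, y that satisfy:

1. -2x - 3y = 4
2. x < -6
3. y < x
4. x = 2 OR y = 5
No

A contradictory subset is {-2x - 3y = 4, x < -6, y < x}. No integer assignment can satisfy these jointly:

  - -2x - 3y = 4: is a linear equation tying the variables together
  - x < -6: bounds one variable relative to a constant
  - y < x: bounds one variable relative to another variable

Propagating the comparison: y < x and x ≤ -7 give y ≤ -8. Range argument: with x ∈ [−∞, -7], y ∈ [−∞, -8], the left side of the equation is at least 38, but the right side is 4 < 38. No integer solution exists.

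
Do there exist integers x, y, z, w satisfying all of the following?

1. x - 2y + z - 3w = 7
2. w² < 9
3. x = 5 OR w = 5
Yes

Take x = 5, y = 0, z = 2, w = 0. Substituting into each constraint:
  (1) 5 - 2(0) + 2 - 3(0) = 7 ✓
  (2) w² = (0)² = 0, and 0 < 9 ✓
  (3) x = 5, target 5 ✓ (first branch holds)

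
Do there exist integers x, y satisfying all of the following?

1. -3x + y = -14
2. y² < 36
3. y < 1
Yes

Take x = 4, y = -2. Substituting into each constraint:
  (1) -3(4) + (-2) = -14 ✓
  (2) y² = (-2)² = 4, and 4 < 36 ✓
  (3) -2 < 1 ✓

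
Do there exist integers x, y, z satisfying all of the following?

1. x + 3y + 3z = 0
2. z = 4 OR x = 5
Yes

Take x = 3, y = -5, z = 4. Substituting into each constraint:
  (1) 3 + 3(-5) + 3(4) = 0 ✓
  (2) z = 4, target 4 ✓ (first branch holds)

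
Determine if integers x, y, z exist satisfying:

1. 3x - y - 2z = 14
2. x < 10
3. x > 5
Yes

Take x = 6, y = 4, z = 0. Substituting into each constraint:
  (1) 3(6) + (-4) - 2(0) = 14 ✓
  (2) 6 < 10 ✓
  (3) 6 > 5 ✓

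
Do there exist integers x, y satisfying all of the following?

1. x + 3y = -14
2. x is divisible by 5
Yes

Take x = -20, y = 2. Substituting into each constraint:
  (1) (-20) + 3(2) = -14 ✓
  (2) -20 = 5 × -4, remainder 0 ✓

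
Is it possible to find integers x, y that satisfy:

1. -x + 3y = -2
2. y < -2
Yes

Take x = -7, y = -3. Substituting into each constraint:
  (1) 7 + 3(-3) = -2 ✓
  (2) -3 < -2 ✓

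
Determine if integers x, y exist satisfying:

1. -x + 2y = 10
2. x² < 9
Yes

Take x = 0, y = 5. Substituting into each constraint:
  (1) 0 + 2(5) = 10 ✓
  (2) x² = (0)² = 0, and 0 < 9 ✓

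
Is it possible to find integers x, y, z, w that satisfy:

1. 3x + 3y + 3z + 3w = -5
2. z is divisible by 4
No

Even the single constraint (3x + 3y + 3z + 3w = -5) is infeasible over the integers.

  - 3x + 3y + 3z + 3w = -5: every term on the left is divisible by 3, so the LHS ≡ 0 (mod 3), but the RHS -5 is not — no integer solution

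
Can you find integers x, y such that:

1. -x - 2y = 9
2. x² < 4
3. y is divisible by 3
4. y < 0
No

A contradictory subset is {-x - 2y = 9, x² < 4, y is divisible by 3}. No integer assignment can satisfy these jointly:

  - -x - 2y = 9: is a linear equation tying the variables together
  - x² < 4: restricts x to |x| ≤ 1
  - y is divisible by 3: restricts y to multiples of 3

The bounds confine x to {-1, 0, 1}. For each value, substitute into the equation:
  • x = -1: the equation forces y = -4, but 3 does not divide -4.
  • x = 0: the equation gives -2y = 9, so y would not be an integer.
  • x = 1: the equation forces y = -5, but 3 does not divide -5.
Every case fails, so no integer solution exists.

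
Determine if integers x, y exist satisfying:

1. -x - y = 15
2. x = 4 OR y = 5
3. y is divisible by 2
No

The full constraint system is jointly infeasible over the integers. Each constraint and what it forces:

  - -x - y = 15: is a linear equation tying the variables together
  - x = 4 OR y = 5: forces a choice: either x = 4 or y = 5
  - y is divisible by 2: restricts y to multiples of 2

Split on the disjunction (x = 4 OR y = 5):
  • If x = 4: with x = 4, writing y = 2y', every remaining term of the linear equation is divisible by 2, so the left side is ≡ 0 (mod 2); but the right side 19 ≡ 1 (mod 2). No integers can satisfy it.
  • If y = 5: this contradicts the divisibility constraint — 5 is not a multiple of 2.
Both branches are infeasible, so the system has no integer solution.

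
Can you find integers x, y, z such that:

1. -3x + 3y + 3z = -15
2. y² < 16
Yes

Take x = 0, y = 0, z = -5. Substituting into each constraint:
  (1) -3(0) + 3(0) + 3(-5) = -15 ✓
  (2) y² = (0)² = 0, and 0 < 16 ✓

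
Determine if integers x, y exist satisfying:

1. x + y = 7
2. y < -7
Yes

Take x = 15, y = -8. Substituting into each constraint:
  (1) 15 + (-8) = 7 ✓
  (2) -8 < -7 ✓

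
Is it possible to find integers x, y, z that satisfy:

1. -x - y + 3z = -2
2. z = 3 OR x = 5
Yes

Take x = 11, y = 0, z = 3. Substituting into each constraint:
  (1) (-11) + 0 + 3(3) = -2 ✓
  (2) z = 3, target 3 ✓ (first branch holds)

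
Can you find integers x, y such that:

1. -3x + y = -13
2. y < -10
Yes

Take x = 0, y = -13. Substituting into each constraint:
  (1) -3(0) + (-13) = -13 ✓
  (2) -13 < -10 ✓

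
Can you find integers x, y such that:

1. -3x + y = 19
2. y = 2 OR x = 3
Yes

Take x = 3, y = 28. Substituting into each constraint:
  (1) -3(3) + 28 = 19 ✓
  (2) x = 3, target 3 ✓ (second branch holds)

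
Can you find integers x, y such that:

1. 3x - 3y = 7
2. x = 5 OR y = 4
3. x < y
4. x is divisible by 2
No

Even the single constraint (3x - 3y = 7) is infeasible over the integers.

  - 3x - 3y = 7: every term on the left is divisible by 3, so the LHS ≡ 0 (mod 3), but the RHS 7 is not — no integer solution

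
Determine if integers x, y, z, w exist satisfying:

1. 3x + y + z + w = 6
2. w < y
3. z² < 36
Yes

Take x = 1, y = 2, z = 0, w = 1. Substituting into each constraint:
  (1) 3(1) + 2 + 0 + 1 = 6 ✓
  (2) 1 < 2 ✓
  (3) z² = (0)² = 0, and 0 < 36 ✓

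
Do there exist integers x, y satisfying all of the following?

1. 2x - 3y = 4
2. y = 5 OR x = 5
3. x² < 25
No

The full constraint system is jointly infeasible over the integers. Each constraint and what it forces:

  - 2x - 3y = 4: is a linear equation tying the variables together
  - y = 5 OR x = 5: forces a choice: either y = 5 or x = 5
  - x² < 25: restricts x to |x| ≤ 4

Split on the disjunction (y = 5 OR x = 5):
  • If y = 5: with y = 5, every remaining term of the linear equation is divisible by 2, so the left side is ≡ 0 (mod 2); but the right side 19 ≡ 1 (mod 2). No integers can satisfy it.
  • If x = 5: this contradicts x² < 25, which requires |x| ≤ 4.
Both branches are infeasible, so the system has no integer solution.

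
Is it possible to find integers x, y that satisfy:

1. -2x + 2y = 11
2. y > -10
No

Even the single constraint (-2x + 2y = 11) is infeasible over the integers.

  - -2x + 2y = 11: every term on the left is divisible by 2, so the LHS ≡ 0 (mod 2), but the RHS 11 is not — no integer solution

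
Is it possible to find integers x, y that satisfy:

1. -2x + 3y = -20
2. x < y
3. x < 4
Yes

Take x = -23, y = -22. Substituting into each constraint:
  (1) -2(-23) + 3(-22) = -20 ✓
  (2) -23 < -22 ✓
  (3) -23 < 4 ✓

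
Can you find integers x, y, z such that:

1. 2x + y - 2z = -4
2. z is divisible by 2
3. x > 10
Yes

Take x = 11, y = -26, z = 0. Substituting into each constraint:
  (1) 2(11) + (-26) - 2(0) = -4 ✓
  (2) 0 = 2 × 0, remainder 0 ✓
  (3) 11 > 10 ✓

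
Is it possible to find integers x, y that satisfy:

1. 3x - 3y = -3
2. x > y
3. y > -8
No

A contradictory subset is {3x - 3y = -3, x > y}. No integer assignment can satisfy these jointly:

  - 3x - 3y = -3: is a linear equation tying the variables together
  - x > y: bounds one variable relative to another variable

From the equation, x − y = -1, i.e. x − y = -1; but x > y requires x − y ≥ 1. Contradiction.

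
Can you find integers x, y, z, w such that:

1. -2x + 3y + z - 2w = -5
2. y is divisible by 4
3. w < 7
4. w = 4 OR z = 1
Yes

Take x = 3, y = 0, z = 1, w = 0. Substituting into each constraint:
  (1) -2(3) + 3(0) + 1 - 2(0) = -5 ✓
  (2) 0 = 4 × 0, remainder 0 ✓
  (3) 0 < 7 ✓
  (4) z = 1, target 1 ✓ (second branch holds)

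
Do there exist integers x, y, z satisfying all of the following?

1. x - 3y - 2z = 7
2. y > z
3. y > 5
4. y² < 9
No

A contradictory subset is {y > 5, y² < 9}. No integer assignment can satisfy these jointly:

  - y > 5: bounds one variable relative to a constant
  - y² < 9: restricts y to |y| ≤ 2

Direct contradiction: the bounds on y require y ≥ 6 and y ≤ 2 simultaneously, which is empty.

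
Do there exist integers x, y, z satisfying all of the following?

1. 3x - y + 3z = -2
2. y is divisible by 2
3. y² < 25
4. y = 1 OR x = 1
Yes

Take x = 1, y = -4, z = -3. Substituting into each constraint:
  (1) 3(1) + 4 + 3(-3) = -2 ✓
  (2) -4 = 2 × -2, remainder 0 ✓
  (3) y² = (-4)² = 16, and 16 < 25 ✓
  (4) x = 1, target 1 ✓ (second branch holds)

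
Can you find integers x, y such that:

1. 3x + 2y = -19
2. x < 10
Yes

Take x = -7, y = 1. Substituting into each constraint:
  (1) 3(-7) + 2(1) = -19 ✓
  (2) -7 < 10 ✓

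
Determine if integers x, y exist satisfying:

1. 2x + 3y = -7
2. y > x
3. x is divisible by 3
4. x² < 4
No

A contradictory subset is {2x + 3y = -7, x is divisible by 3}. No integer assignment can satisfy these jointly:

  - 2x + 3y = -7: is a linear equation tying the variables together
  - x is divisible by 3: restricts x to multiples of 3

Modular obstruction: writing x = 3x', every remaining term of the linear equation is divisible by 3, so the left side is ≡ 0 (mod 3); but the right side -7 ≡ 2 (mod 3). No integers can satisfy it.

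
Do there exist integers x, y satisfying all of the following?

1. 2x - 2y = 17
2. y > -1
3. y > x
No

Even the single constraint (2x - 2y = 17) is infeasible over the integers.

  - 2x - 2y = 17: every term on the left is divisible by 2, so the LHS ≡ 0 (mod 2), but the RHS 17 is not — no integer solution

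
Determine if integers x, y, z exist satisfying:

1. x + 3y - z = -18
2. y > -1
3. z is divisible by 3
Yes

Take x = -18, y = 0, z = 0. Substituting into each constraint:
  (1) (-18) + 3(0) + 0 = -18 ✓
  (2) 0 > -1 ✓
  (3) 0 = 3 × 0, remainder 0 ✓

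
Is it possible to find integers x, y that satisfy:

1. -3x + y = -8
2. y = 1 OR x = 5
Yes

Take x = 5, y = 7. Substituting into each constraint:
  (1) -3(5) + 7 = -8 ✓
  (2) x = 5, target 5 ✓ (second branch holds)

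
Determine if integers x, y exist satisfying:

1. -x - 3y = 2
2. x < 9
Yes

Take x = -2, y = 0. Substituting into each constraint:
  (1) 2 - 3(0) = 2 ✓
  (2) -2 < 9 ✓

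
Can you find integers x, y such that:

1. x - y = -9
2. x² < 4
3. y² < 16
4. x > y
No

A contradictory subset is {x - y = -9, x > y}. No integer assignment can satisfy these jointly:

  - x - y = -9: is a linear equation tying the variables together
  - x > y: bounds one variable relative to another variable

From the equation, x − y = -9, i.e. x − y = -9; but x > y requires x − y ≥ 1. Contradiction.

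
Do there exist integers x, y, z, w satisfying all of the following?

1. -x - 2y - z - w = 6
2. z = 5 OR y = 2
Yes

Take x = 0, y = 0, z = 5, w = -11. Substituting into each constraint:
  (1) 0 - 2(0) + (-5) + 11 = 6 ✓
  (2) z = 5, target 5 ✓ (first branch holds)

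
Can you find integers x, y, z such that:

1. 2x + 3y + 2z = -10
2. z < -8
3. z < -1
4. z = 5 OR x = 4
Yes

Take x = 4, y = 0, z = -9. Substituting into each constraint:
  (1) 2(4) + 3(0) + 2(-9) = -10 ✓
  (2) -9 < -8 ✓
  (3) -9 < -1 ✓
  (4) x = 4, target 4 ✓ (second branch holds)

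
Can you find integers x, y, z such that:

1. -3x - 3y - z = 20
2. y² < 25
Yes

Take x = -7, y = 0, z = 1. Substituting into each constraint:
  (1) -3(-7) - 3(0) + (-1) = 20 ✓
  (2) y² = (0)² = 0, and 0 < 25 ✓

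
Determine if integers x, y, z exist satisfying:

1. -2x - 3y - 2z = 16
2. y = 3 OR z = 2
Yes

Take x = 2, y = -8, z = 2. Substituting into each constraint:
  (1) -2(2) - 3(-8) - 2(2) = 16 ✓
  (2) z = 2, target 2 ✓ (second branch holds)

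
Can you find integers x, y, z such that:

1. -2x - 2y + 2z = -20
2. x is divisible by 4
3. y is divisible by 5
Yes

Take x = 0, y = 0, z = -10. Substituting into each constraint:
  (1) -2(0) - 2(0) + 2(-10) = -20 ✓
  (2) 0 = 4 × 0, remainder 0 ✓
  (3) 0 = 5 × 0, remainder 0 ✓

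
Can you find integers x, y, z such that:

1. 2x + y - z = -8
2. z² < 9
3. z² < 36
Yes

Take x = -4, y = 0, z = 0. Substituting into each constraint:
  (1) 2(-4) + 0 + 0 = -8 ✓
  (2) z² = (0)² = 0, and 0 < 9 ✓
  (3) z² = (0)² = 0, and 0 < 36 ✓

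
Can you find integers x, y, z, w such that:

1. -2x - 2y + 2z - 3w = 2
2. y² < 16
Yes

Take x = 0, y = 0, z = 1, w = 0. Substituting into each constraint:
  (1) -2(0) - 2(0) + 2(1) - 3(0) = 2 ✓
  (2) y² = (0)² = 0, and 0 < 16 ✓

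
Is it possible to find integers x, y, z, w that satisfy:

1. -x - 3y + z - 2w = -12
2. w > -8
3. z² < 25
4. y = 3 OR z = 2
Yes

Take x = 3, y = 3, z = 0, w = 0. Substituting into each constraint:
  (1) (-3) - 3(3) + 0 - 2(0) = -12 ✓
  (2) 0 > -8 ✓
  (3) z² = (0)² = 0, and 0 < 25 ✓
  (4) y = 3, target 3 ✓ (first branch holds)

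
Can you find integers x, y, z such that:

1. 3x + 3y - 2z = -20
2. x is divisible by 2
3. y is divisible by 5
Yes

Take x = 0, y = 0, z = 10. Substituting into each constraint:
  (1) 3(0) + 3(0) - 2(10) = -20 ✓
  (2) 0 = 2 × 0, remainder 0 ✓
  (3) 0 = 5 × 0, remainder 0 ✓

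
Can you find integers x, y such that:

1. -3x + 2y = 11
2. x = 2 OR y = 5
No

The full constraint system is jointly infeasible over the integers. Each constraint and what it forces:

  - -3x + 2y = 11: is a linear equation tying the variables together
  - x = 2 OR y = 5: forces a choice: either x = 2 or y = 5

Split on the disjunction (x = 2 OR y = 5):
  • If x = 2: with x = 2, every remaining term of the linear equation is divisible by 2, so the left side is ≡ 0 (mod 2); but the right side 17 ≡ 1 (mod 2). No integers can satisfy it.
  • If y = 5: with y = 5, every remaining term of the linear equation is divisible by 3, so the left side is ≡ 0 (mod 3); but the right side 1 ≡ 1 (mod 3). No integers can satisfy it.
Both branches are infeasible, so the system has no integer solution.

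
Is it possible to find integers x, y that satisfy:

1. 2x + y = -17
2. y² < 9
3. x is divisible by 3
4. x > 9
No

A contradictory subset is {2x + y = -17, y² < 9, x > 9}. No integer assignment can satisfy these jointly:

  - 2x + y = -17: is a linear equation tying the variables together
  - y² < 9: restricts y to |y| ≤ 2
  - x > 9: bounds one variable relative to a constant

Range argument: with x ∈ [10, ∞], y ∈ [-2, 2], the left side of the equation is at least 18, but the right side is -17 < 18. No integer solution exists.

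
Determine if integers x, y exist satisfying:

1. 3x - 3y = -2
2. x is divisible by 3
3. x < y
No

Even the single constraint (3x - 3y = -2) is infeasible over the integers.

  - 3x - 3y = -2: every term on the left is divisible by 3, so the LHS ≡ 0 (mod 3), but the RHS -2 is not — no integer solution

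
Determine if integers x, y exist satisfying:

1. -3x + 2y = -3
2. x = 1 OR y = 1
Yes

Take x = 1, y = 0. Substituting into each constraint:
  (1) -3(1) + 2(0) = -3 ✓
  (2) x = 1, target 1 ✓ (first branch holds)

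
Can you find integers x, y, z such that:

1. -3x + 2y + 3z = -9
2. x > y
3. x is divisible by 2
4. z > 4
Yes

Take x = 0, y = -12, z = 5. Substituting into each constraint:
  (1) -3(0) + 2(-12) + 3(5) = -9 ✓
  (2) 0 > -12 ✓
  (3) 0 = 2 × 0, remainder 0 ✓
  (4) 5 > 4 ✓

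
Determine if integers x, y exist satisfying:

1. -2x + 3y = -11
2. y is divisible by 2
No

The full constraint system is jointly infeasible over the integers. Each constraint and what it forces:

  - -2x + 3y = -11: is a linear equation tying the variables together
  - y is divisible by 2: restricts y to multiples of 2

Modular obstruction: writing y = 2y', every remaining term of the linear equation is divisible by 2, so the left side is ≡ 0 (mod 2); but the right side -11 ≡ 1 (mod 2). No integers can satisfy it.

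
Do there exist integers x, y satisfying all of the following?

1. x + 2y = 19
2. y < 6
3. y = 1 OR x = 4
Yes

Take x = 17, y = 1. Substituting into each constraint:
  (1) 17 + 2(1) = 19 ✓
  (2) 1 < 6 ✓
  (3) y = 1, target 1 ✓ (first branch holds)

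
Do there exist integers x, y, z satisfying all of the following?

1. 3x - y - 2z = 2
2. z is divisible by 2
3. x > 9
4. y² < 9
Yes

Take x = 12, y = 2, z = 16. Substituting into each constraint:
  (1) 3(12) + (-2) - 2(16) = 2 ✓
  (2) 16 = 2 × 8, remainder 0 ✓
  (3) 12 > 9 ✓
  (4) y² = (2)² = 4, and 4 < 9 ✓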